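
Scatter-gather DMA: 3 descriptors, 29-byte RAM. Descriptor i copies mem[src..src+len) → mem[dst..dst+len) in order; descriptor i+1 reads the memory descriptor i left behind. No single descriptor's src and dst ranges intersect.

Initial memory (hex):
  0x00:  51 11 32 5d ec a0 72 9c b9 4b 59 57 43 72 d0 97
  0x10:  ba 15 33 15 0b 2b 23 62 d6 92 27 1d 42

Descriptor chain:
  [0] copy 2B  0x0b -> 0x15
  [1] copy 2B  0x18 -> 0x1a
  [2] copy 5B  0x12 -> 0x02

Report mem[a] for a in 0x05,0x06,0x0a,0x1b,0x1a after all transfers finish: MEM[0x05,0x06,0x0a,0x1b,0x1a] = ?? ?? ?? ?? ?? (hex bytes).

D0: mem[0x15..0x16] <- [57 43]
D1: mem[0x1a..0x1b] <- [d6 92]
D2: mem[0x02..0x06] <- [33 15 0b 57 43]
query mem[0x05]=0x57, mem[0x06]=0x43, mem[0x0a]=0x59, mem[0x1b]=0x92, mem[0x1a]=0xd6

MEM[0x05,0x06,0x0a,0x1b,0x1a] = 57 43 59 92 d6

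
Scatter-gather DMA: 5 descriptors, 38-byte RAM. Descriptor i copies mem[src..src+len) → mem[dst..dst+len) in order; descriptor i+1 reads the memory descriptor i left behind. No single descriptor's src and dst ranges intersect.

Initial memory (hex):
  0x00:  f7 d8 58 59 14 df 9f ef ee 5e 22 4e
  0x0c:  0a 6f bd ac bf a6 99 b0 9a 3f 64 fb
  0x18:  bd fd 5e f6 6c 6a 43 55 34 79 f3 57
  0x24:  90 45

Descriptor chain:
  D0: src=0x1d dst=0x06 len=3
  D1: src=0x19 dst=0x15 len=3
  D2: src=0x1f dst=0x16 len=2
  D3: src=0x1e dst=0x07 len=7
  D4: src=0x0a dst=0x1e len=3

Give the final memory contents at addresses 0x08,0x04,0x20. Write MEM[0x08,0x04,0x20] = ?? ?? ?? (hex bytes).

D0: mem[0x06..0x08] <- [6a 43 55]
D1: mem[0x15..0x17] <- [fd 5e f6]
D2: mem[0x16..0x17] <- [55 34]
D3: mem[0x07..0x0d] <- [43 55 34 79 f3 57 90]
D4: mem[0x1e..0x20] <- [79 f3 57]
query mem[0x08]=0x55, mem[0x04]=0x14, mem[0x20]=0x57

MEM[0x08,0x04,0x20] = 55 14 57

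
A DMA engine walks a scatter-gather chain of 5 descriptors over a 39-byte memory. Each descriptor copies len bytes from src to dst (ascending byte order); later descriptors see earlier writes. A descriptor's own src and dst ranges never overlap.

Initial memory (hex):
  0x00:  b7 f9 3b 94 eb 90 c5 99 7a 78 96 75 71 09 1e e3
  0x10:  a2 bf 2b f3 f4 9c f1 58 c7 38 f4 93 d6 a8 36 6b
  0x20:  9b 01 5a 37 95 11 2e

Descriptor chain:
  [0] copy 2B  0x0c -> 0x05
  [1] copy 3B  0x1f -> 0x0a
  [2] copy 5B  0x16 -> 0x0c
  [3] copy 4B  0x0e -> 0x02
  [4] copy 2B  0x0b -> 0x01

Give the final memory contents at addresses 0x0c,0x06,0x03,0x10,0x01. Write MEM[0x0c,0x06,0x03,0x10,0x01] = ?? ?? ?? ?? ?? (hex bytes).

MEM[0x0c,0x06,0x03,0x10,0x01] = f1 09 38 f4 9b

D0: mem[0x05..0x06] <- [71 09]
D1: mem[0x0a..0x0c] <- [6b 9b 01]
D2: mem[0x0c..0x10] <- [f1 58 c7 38 f4]
D3: mem[0x02..0x05] <- [c7 38 f4 bf]
D4: mem[0x01..0x02] <- [9b f1]
query mem[0x0c]=0xf1, mem[0x06]=0x09, mem[0x03]=0x38, mem[0x10]=0xf4, mem[0x01]=0x9b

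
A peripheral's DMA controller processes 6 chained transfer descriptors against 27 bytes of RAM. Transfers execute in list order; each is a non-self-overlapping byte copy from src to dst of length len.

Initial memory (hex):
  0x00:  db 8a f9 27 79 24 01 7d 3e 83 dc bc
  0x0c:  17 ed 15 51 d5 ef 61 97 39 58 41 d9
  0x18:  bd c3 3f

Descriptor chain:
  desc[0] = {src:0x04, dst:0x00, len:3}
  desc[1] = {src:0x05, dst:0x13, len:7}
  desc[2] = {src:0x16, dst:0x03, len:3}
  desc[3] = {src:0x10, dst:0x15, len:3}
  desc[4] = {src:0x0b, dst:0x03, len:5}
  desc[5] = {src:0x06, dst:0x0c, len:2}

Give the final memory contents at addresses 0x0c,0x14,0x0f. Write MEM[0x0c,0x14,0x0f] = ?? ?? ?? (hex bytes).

#0 dst[0x00+3] := {0x79,0x24,0x01}
#1 dst[0x13+7] := {0x24,0x01,0x7d,0x3e,0x83,0xdc,0xbc}
#2 dst[0x03+3] := {0x3e,0x83,0xdc}
#3 dst[0x15+3] := {0xd5,0xef,0x61}
#4 dst[0x03+5] := {0xbc,0x17,0xed,0x15,0x51}
#5 dst[0x0c+2] := {0x15,0x51}
query mem[0x0c]=0x15, mem[0x14]=0x01, mem[0x0f]=0x51

MEM[0x0c,0x14,0x0f] = 15 01 51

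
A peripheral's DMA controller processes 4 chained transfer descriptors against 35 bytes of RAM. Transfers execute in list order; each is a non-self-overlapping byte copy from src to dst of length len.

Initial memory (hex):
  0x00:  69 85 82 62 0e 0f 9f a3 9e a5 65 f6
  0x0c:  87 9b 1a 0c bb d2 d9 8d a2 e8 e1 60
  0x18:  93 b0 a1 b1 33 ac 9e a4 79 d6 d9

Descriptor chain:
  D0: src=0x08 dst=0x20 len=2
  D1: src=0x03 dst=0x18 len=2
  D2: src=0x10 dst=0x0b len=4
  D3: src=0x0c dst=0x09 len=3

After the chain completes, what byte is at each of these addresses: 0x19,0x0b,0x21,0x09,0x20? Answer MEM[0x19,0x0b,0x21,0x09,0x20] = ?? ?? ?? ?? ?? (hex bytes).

MEM[0x19,0x0b,0x21,0x09,0x20] = 0e 8d a5 d2 9e

D0: mem[0x20..0x21] <- [9e a5]
D1: mem[0x18..0x19] <- [62 0e]
D2: mem[0x0b..0x0e] <- [bb d2 d9 8d]
D3: mem[0x09..0x0b] <- [d2 d9 8d]
query mem[0x19]=0x0e, mem[0x0b]=0x8d, mem[0x21]=0xa5, mem[0x09]=0xd2, mem[0x20]=0x9e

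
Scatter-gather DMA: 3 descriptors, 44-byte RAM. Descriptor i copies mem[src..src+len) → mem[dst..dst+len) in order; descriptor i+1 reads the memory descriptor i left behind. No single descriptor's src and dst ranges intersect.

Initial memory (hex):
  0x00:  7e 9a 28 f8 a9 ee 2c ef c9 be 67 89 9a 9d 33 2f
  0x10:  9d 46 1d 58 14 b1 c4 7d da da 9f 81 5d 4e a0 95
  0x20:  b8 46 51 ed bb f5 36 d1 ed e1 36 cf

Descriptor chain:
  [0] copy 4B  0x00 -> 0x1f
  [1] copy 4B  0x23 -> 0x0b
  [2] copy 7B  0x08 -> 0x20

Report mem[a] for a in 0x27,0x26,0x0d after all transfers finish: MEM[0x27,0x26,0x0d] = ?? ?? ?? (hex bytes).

D0: mem[0x1f..0x22] <- [7e 9a 28 f8]
D1: mem[0x0b..0x0e] <- [ed bb f5 36]
D2: mem[0x20..0x26] <- [c9 be 67 ed bb f5 36]
query mem[0x27]=0xd1, mem[0x26]=0x36, mem[0x0d]=0xf5

MEM[0x27,0x26,0x0d] = d1 36 f5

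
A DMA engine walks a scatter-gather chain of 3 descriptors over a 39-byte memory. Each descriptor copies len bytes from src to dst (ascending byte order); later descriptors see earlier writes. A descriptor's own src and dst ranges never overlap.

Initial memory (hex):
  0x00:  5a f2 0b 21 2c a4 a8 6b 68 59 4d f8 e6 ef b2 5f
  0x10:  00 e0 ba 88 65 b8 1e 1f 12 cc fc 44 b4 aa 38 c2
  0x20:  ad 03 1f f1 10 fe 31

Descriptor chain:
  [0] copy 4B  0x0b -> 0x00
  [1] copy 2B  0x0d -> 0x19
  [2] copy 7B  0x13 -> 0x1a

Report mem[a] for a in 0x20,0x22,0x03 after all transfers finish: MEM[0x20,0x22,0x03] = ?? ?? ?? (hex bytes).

MEM[0x20,0x22,0x03] = ef 1f b2

D0: mem[0x00..0x03] <- [f8 e6 ef b2]
D1: mem[0x19..0x1a] <- [ef b2]
D2: mem[0x1a..0x20] <- [88 65 b8 1e 1f 12 ef]
query mem[0x20]=0xef, mem[0x22]=0x1f, mem[0x03]=0xb2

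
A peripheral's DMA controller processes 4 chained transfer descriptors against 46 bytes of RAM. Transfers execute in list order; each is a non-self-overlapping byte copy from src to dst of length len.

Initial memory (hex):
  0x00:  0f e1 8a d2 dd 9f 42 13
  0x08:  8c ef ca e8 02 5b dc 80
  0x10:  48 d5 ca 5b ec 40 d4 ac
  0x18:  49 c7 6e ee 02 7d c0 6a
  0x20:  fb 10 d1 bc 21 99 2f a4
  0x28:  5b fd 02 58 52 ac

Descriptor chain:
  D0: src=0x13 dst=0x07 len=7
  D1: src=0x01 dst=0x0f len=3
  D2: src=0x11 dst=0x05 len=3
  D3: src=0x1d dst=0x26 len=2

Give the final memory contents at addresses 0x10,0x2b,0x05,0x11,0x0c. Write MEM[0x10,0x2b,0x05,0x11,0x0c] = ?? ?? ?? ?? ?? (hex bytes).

MEM[0x10,0x2b,0x05,0x11,0x0c] = 8a 58 d2 d2 49

D0: mem[0x07..0x0d] <- [5b ec 40 d4 ac 49 c7]
D1: mem[0x0f..0x11] <- [e1 8a d2]
D2: mem[0x05..0x07] <- [d2 ca 5b]
D3: mem[0x26..0x27] <- [7d c0]
query mem[0x10]=0x8a, mem[0x2b]=0x58, mem[0x05]=0xd2, mem[0x11]=0xd2, mem[0x0c]=0x49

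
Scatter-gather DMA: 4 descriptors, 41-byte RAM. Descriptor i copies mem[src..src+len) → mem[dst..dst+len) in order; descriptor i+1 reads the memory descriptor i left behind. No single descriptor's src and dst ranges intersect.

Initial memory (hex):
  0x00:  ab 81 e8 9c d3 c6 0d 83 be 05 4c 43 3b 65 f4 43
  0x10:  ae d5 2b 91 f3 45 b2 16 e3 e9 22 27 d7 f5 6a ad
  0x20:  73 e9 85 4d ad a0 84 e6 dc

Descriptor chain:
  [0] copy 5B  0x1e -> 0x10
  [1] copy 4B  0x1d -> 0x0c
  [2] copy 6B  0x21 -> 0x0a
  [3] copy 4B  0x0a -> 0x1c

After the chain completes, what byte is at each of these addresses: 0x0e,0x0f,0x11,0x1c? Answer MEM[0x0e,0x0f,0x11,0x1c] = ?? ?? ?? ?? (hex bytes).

MEM[0x0e,0x0f,0x11,0x1c] = a0 84 ad e9

D0: mem[0x10..0x14] <- [6a ad 73 e9 85]
D1: mem[0x0c..0x0f] <- [f5 6a ad 73]
D2: mem[0x0a..0x0f] <- [e9 85 4d ad a0 84]
D3: mem[0x1c..0x1f] <- [e9 85 4d ad]
query mem[0x0e]=0xa0, mem[0x0f]=0x84, mem[0x11]=0xad, mem[0x1c]=0xe9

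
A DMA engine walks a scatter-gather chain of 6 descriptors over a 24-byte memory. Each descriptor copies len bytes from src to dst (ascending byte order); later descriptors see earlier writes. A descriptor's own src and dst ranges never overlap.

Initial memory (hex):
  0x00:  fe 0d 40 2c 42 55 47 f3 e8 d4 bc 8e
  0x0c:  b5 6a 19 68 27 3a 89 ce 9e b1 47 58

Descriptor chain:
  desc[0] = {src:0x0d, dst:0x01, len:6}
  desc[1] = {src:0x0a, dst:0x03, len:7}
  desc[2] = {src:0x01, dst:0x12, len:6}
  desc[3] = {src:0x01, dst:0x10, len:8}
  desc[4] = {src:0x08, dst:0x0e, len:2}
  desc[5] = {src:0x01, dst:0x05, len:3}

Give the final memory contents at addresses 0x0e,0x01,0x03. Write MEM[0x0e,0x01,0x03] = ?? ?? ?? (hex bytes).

  after D0: wrote 6B at 0x01 = 6a1968273a89
  after D1: wrote 7B at 0x03 = bc8eb56a196827
  after D2: wrote 6B at 0x12 = 6a19bc8eb56a
  after D3: wrote 8B at 0x10 = 6a19bc8eb56a1968
  after D4: wrote 2B at 0x0e = 6827
  after D5: wrote 3B at 0x05 = 6a19bc
query mem[0x0e]=0x68, mem[0x01]=0x6a, mem[0x03]=0xbc

MEM[0x0e,0x01,0x03] = 68 6a bc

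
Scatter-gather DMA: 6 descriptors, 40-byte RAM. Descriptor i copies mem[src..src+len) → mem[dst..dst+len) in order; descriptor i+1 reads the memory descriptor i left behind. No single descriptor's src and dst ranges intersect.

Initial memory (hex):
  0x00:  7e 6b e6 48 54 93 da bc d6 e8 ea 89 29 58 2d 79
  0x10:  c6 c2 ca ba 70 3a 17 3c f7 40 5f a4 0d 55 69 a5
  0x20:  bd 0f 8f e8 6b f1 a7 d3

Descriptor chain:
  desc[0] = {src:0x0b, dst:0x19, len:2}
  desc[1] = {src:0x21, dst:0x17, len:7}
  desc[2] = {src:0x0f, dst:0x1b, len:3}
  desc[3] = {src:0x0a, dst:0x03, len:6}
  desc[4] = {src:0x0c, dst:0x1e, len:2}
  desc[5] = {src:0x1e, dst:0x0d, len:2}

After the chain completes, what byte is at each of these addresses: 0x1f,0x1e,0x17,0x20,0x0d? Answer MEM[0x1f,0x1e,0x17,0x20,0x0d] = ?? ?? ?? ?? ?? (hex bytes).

#0 dst[0x19+2] := {0x89,0x29}
#1 dst[0x17+7] := {0x0f,0x8f,0xe8,0x6b,0xf1,0xa7,0xd3}
#2 dst[0x1b+3] := {0x79,0xc6,0xc2}
#3 dst[0x03+6] := {0xea,0x89,0x29,0x58,0x2d,0x79}
#4 dst[0x1e+2] := {0x29,0x58}
#5 dst[0x0d+2] := {0x29,0x58}
query mem[0x1f]=0x58, mem[0x1e]=0x29, mem[0x17]=0x0f, mem[0x20]=0xbd, mem[0x0d]=0x29

MEM[0x1f,0x1e,0x17,0x20,0x0d] = 58 29 0f bd 29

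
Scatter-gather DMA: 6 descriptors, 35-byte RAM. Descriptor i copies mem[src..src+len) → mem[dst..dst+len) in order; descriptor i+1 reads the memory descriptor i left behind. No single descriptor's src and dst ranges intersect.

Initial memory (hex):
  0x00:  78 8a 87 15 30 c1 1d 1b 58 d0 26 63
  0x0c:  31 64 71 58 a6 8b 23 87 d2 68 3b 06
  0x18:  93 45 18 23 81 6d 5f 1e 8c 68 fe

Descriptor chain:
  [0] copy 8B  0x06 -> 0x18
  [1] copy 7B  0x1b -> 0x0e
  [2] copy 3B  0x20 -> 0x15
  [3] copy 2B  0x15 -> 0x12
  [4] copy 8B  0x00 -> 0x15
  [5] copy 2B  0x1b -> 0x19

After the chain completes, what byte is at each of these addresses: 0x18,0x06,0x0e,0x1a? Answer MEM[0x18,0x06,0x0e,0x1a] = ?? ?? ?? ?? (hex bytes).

MEM[0x18,0x06,0x0e,0x1a] = 15 1d d0 1b

[0] 0x06->0x18 len=8 : 1d 1b 58 d0 26 63 31 64
[1] 0x1b->0x0e len=7 : d0 26 63 31 64 8c 68
[2] 0x20->0x15 len=3 : 8c 68 fe
[3] 0x15->0x12 len=2 : 8c 68
[4] 0x00->0x15 len=8 : 78 8a 87 15 30 c1 1d 1b
[5] 0x1b->0x19 len=2 : 1d 1b
query mem[0x18]=0x15, mem[0x06]=0x1d, mem[0x0e]=0xd0, mem[0x1a]=0x1b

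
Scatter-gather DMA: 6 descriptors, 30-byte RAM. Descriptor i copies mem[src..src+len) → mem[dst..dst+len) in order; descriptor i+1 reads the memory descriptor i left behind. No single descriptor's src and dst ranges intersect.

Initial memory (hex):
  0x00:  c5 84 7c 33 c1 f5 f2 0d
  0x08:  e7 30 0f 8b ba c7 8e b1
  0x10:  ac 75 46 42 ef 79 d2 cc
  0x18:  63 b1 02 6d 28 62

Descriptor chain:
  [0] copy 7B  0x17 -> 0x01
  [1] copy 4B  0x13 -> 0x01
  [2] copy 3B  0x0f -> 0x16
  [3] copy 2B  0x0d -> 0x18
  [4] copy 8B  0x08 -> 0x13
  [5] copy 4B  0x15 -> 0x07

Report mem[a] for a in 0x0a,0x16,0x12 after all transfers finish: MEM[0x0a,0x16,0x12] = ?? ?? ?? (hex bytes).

[0] 0x17->0x01 len=7 : cc 63 b1 02 6d 28 62
[1] 0x13->0x01 len=4 : 42 ef 79 d2
[2] 0x0f->0x16 len=3 : b1 ac 75
[3] 0x0d->0x18 len=2 : c7 8e
[4] 0x08->0x13 len=8 : e7 30 0f 8b ba c7 8e b1
[5] 0x15->0x07 len=4 : 0f 8b ba c7
query mem[0x0a]=0xc7, mem[0x16]=0x8b, mem[0x12]=0x46

MEM[0x0a,0x16,0x12] = c7 8b 46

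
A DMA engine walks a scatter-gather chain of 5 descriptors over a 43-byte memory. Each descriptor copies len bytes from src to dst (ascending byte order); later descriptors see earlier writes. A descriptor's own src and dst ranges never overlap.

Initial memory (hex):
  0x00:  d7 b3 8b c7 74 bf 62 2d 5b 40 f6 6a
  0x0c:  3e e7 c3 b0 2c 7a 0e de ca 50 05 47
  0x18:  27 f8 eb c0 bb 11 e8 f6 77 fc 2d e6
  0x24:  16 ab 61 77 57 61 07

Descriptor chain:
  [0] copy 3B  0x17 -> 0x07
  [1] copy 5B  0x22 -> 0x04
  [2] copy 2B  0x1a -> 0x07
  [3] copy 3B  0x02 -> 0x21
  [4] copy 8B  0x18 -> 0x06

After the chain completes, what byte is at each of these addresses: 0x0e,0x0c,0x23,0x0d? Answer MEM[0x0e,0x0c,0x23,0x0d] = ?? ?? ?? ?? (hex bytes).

[0] 0x17->0x07 len=3 : 47 27 f8
[1] 0x22->0x04 len=5 : 2d e6 16 ab 61
[2] 0x1a->0x07 len=2 : eb c0
[3] 0x02->0x21 len=3 : 8b c7 2d
[4] 0x18->0x06 len=8 : 27 f8 eb c0 bb 11 e8 f6
query mem[0x0e]=0xc3, mem[0x0c]=0xe8, mem[0x23]=0x2d, mem[0x0d]=0xf6

MEM[0x0e,0x0c,0x23,0x0d] = c3 e8 2d f6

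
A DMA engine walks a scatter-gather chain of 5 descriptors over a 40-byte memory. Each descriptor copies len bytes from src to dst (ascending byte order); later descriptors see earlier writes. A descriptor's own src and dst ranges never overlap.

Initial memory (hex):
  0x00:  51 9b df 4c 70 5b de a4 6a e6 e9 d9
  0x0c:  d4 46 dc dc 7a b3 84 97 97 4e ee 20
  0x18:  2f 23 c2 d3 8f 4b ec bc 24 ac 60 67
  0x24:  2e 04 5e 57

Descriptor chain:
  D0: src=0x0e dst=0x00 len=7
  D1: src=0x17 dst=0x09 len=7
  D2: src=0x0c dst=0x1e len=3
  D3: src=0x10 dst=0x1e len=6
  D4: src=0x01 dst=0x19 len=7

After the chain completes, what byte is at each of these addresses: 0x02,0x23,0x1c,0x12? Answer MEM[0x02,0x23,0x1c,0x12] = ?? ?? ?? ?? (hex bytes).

MEM[0x02,0x23,0x1c,0x12] = 7a 4e 84 84

[0] 0x0e->0x00 len=7 : dc dc 7a b3 84 97 97
[1] 0x17->0x09 len=7 : 20 2f 23 c2 d3 8f 4b
[2] 0x0c->0x1e len=3 : c2 d3 8f
[3] 0x10->0x1e len=6 : 7a b3 84 97 97 4e
[4] 0x01->0x19 len=7 : dc 7a b3 84 97 97 a4
query mem[0x02]=0x7a, mem[0x23]=0x4e, mem[0x1c]=0x84, mem[0x12]=0x84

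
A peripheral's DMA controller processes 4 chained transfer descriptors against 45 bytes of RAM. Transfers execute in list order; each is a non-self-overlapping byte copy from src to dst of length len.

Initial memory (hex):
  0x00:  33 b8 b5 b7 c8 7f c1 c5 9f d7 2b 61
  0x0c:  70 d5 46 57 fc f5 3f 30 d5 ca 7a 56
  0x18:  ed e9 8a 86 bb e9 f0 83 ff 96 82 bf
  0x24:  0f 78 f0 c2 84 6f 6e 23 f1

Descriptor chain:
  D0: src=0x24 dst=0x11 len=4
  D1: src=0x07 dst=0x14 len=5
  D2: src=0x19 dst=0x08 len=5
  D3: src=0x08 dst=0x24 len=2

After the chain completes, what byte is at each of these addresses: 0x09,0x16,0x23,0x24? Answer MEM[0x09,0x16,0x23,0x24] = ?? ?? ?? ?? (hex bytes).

#0 dst[0x11+4] := {0x0f,0x78,0xf0,0xc2}
#1 dst[0x14+5] := {0xc5,0x9f,0xd7,0x2b,0x61}
#2 dst[0x08+5] := {0xe9,0x8a,0x86,0xbb,0xe9}
#3 dst[0x24+2] := {0xe9,0x8a}
query mem[0x09]=0x8a, mem[0x16]=0xd7, mem[0x23]=0xbf, mem[0x24]=0xe9

MEM[0x09,0x16,0x23,0x24] = 8a d7 bf e9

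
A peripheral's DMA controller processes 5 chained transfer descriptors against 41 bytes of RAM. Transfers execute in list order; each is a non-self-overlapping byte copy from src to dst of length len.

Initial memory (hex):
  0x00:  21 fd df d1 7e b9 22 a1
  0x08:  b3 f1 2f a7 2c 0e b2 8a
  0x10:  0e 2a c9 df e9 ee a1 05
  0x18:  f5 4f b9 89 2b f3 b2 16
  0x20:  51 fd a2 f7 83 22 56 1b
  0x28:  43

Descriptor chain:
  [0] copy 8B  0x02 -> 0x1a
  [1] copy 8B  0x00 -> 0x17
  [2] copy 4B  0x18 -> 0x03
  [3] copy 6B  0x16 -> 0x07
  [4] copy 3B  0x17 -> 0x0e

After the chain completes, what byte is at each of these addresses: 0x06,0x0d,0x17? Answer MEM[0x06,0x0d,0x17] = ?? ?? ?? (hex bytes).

  after D0: wrote 8B at 0x1a = dfd17eb922a1b3f1
  after D1: wrote 8B at 0x17 = 21fddfd17eb922a1
  after D2: wrote 4B at 0x03 = fddfd17e
  after D3: wrote 6B at 0x07 = a121fddfd17e
  after D4: wrote 3B at 0x0e = 21fddf
query mem[0x06]=0x7e, mem[0x0d]=0x0e, mem[0x17]=0x21

MEM[0x06,0x0d,0x17] = 7e 0e 21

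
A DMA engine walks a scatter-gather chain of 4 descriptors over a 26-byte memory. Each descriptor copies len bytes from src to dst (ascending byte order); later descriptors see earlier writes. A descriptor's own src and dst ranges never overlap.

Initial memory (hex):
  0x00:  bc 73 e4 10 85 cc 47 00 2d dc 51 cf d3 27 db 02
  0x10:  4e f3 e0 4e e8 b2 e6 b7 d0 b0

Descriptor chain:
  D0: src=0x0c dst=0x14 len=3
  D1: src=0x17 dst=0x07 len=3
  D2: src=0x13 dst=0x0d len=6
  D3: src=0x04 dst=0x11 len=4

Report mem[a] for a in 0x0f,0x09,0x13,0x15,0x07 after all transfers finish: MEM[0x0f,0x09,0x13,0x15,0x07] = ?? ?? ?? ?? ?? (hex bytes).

MEM[0x0f,0x09,0x13,0x15,0x07] = 27 b0 47 27 b7

[0] 0x0c->0x14 len=3 : d3 27 db
[1] 0x17->0x07 len=3 : b7 d0 b0
[2] 0x13->0x0d len=6 : 4e d3 27 db b7 d0
[3] 0x04->0x11 len=4 : 85 cc 47 b7
query mem[0x0f]=0x27, mem[0x09]=0xb0, mem[0x13]=0x47, mem[0x15]=0x27, mem[0x07]=0xb7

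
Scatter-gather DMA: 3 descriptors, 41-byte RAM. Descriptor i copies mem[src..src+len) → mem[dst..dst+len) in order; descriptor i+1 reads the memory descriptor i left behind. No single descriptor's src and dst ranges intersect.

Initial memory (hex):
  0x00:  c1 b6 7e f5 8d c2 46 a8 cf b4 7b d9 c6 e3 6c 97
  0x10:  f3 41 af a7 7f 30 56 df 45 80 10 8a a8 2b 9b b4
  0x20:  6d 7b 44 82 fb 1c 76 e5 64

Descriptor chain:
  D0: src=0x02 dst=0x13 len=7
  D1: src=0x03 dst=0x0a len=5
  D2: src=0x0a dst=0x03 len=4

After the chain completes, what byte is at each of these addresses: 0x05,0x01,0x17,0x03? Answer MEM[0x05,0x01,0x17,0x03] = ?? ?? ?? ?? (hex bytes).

MEM[0x05,0x01,0x17,0x03] = c2 b6 46 f5

#0 dst[0x13+7] := {0x7e,0xf5,0x8d,0xc2,0x46,0xa8,0xcf}
#1 dst[0x0a+5] := {0xf5,0x8d,0xc2,0x46,0xa8}
#2 dst[0x03+4] := {0xf5,0x8d,0xc2,0x46}
query mem[0x05]=0xc2, mem[0x01]=0xb6, mem[0x17]=0x46, mem[0x03]=0xf5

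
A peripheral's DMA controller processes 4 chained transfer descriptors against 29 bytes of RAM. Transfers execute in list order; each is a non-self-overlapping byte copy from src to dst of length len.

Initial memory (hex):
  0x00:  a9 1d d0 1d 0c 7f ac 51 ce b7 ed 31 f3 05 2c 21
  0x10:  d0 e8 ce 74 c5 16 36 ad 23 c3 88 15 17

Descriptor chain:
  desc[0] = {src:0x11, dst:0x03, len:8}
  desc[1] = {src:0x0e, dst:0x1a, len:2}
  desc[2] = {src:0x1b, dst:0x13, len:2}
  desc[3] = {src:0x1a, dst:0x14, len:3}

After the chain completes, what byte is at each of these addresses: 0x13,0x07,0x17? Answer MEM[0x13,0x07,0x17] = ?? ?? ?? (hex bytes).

MEM[0x13,0x07,0x17] = 21 16 ad

D0: mem[0x03..0x0a] <- [e8 ce 74 c5 16 36 ad 23]
D1: mem[0x1a..0x1b] <- [2c 21]
D2: mem[0x13..0x14] <- [21 17]
D3: mem[0x14..0x16] <- [2c 21 17]
query mem[0x13]=0x21, mem[0x07]=0x16, mem[0x17]=0xad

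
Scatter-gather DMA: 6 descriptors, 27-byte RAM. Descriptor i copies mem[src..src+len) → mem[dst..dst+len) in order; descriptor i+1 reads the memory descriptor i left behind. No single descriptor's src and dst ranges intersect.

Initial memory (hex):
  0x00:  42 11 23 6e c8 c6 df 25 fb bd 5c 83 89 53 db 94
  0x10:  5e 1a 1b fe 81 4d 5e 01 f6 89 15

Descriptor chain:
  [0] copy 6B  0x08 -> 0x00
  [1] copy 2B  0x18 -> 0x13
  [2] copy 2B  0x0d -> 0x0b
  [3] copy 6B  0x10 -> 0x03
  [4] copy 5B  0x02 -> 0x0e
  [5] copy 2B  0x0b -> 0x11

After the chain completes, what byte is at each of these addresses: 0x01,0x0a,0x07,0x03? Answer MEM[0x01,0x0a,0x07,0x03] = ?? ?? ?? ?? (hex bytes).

MEM[0x01,0x0a,0x07,0x03] = bd 5c 89 5e

[0] 0x08->0x00 len=6 : fb bd 5c 83 89 53
[1] 0x18->0x13 len=2 : f6 89
[2] 0x0d->0x0b len=2 : 53 db
[3] 0x10->0x03 len=6 : 5e 1a 1b f6 89 4d
[4] 0x02->0x0e len=5 : 5c 5e 1a 1b f6
[5] 0x0b->0x11 len=2 : 53 db
query mem[0x01]=0xbd, mem[0x0a]=0x5c, mem[0x07]=0x89, mem[0x03]=0x5e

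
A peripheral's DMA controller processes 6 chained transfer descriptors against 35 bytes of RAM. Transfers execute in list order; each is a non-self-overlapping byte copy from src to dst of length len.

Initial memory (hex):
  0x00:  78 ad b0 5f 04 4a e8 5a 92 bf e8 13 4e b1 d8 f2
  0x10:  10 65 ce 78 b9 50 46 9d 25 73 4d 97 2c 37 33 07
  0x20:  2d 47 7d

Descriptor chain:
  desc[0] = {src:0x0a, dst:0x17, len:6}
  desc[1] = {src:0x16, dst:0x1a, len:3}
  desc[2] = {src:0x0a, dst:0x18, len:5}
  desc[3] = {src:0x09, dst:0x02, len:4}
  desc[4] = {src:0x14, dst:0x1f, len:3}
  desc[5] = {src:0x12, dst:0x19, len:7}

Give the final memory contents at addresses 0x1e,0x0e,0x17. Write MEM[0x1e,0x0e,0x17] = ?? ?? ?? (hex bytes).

MEM[0x1e,0x0e,0x17] = e8 d8 e8

  after D0: wrote 6B at 0x17 = e8134eb1d8f2
  after D1: wrote 3B at 0x1a = 46e813
  after D2: wrote 5B at 0x18 = e8134eb1d8
  after D3: wrote 4B at 0x02 = bfe8134e
  after D4: wrote 3B at 0x1f = b95046
  after D5: wrote 7B at 0x19 = ce78b95046e8e8
query mem[0x1e]=0xe8, mem[0x0e]=0xd8, mem[0x17]=0xe8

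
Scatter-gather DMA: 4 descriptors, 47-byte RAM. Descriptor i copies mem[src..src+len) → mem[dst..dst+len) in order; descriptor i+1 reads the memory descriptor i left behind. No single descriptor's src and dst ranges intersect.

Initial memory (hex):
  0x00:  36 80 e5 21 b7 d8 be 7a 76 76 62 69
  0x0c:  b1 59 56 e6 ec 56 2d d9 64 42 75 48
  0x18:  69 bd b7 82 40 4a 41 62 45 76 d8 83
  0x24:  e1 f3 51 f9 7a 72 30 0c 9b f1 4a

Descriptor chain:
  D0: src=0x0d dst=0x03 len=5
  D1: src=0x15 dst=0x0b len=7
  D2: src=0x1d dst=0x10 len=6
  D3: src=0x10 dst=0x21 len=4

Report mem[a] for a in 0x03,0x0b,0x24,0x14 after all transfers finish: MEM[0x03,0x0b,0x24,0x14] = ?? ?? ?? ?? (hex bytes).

MEM[0x03,0x0b,0x24,0x14] = 59 42 45 76

  after D0: wrote 5B at 0x03 = 5956e6ec56
  after D1: wrote 7B at 0x0b = 42754869bdb782
  after D2: wrote 6B at 0x10 = 4a41624576d8
  after D3: wrote 4B at 0x21 = 4a416245
query mem[0x03]=0x59, mem[0x0b]=0x42, mem[0x24]=0x45, mem[0x14]=0x76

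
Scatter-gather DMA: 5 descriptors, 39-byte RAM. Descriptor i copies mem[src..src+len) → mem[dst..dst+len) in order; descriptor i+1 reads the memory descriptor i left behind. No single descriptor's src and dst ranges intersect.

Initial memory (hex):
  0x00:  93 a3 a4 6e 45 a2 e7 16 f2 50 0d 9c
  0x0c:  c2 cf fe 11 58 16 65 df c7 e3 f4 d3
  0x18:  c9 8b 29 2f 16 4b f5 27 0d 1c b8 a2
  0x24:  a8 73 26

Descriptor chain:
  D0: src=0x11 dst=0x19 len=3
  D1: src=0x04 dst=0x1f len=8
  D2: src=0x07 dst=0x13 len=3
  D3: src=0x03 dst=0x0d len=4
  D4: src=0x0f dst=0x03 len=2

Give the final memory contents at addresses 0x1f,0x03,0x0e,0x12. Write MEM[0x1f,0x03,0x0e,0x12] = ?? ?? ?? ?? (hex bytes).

MEM[0x1f,0x03,0x0e,0x12] = 45 a2 45 65

[0] 0x11->0x19 len=3 : 16 65 df
[1] 0x04->0x1f len=8 : 45 a2 e7 16 f2 50 0d 9c
[2] 0x07->0x13 len=3 : 16 f2 50
[3] 0x03->0x0d len=4 : 6e 45 a2 e7
[4] 0x0f->0x03 len=2 : a2 e7
query mem[0x1f]=0x45, mem[0x03]=0xa2, mem[0x0e]=0x45, mem[0x12]=0x65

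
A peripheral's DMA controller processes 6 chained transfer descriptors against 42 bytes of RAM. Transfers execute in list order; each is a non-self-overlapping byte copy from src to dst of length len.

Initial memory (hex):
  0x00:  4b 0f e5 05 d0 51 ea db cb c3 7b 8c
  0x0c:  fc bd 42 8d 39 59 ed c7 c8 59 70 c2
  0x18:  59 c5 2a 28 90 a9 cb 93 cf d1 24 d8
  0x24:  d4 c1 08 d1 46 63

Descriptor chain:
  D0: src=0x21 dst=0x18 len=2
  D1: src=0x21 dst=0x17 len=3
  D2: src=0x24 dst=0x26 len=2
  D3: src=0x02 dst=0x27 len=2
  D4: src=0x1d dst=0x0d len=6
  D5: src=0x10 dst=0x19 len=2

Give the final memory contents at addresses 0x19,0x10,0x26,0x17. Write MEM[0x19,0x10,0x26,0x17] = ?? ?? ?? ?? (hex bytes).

  after D0: wrote 2B at 0x18 = d124
  after D1: wrote 3B at 0x17 = d124d8
  after D2: wrote 2B at 0x26 = d4c1
  after D3: wrote 2B at 0x27 = e505
  after D4: wrote 6B at 0x0d = a9cb93cfd124
  after D5: wrote 2B at 0x19 = cfd1
query mem[0x19]=0xcf, mem[0x10]=0xcf, mem[0x26]=0xd4, mem[0x17]=0xd1

MEM[0x19,0x10,0x26,0x17] = cf cf d4 d1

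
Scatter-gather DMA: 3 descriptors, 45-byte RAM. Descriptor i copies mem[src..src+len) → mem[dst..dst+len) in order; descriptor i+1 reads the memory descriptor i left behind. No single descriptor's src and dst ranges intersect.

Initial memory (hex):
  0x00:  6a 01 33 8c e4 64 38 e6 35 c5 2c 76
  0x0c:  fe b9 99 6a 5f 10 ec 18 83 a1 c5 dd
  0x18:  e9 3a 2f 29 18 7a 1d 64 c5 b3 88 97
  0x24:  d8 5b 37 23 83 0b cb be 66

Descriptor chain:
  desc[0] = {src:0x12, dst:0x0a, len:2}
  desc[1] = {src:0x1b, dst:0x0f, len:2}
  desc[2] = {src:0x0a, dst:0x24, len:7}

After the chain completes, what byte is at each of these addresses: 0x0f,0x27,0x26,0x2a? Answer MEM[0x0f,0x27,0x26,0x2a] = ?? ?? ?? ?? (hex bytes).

MEM[0x0f,0x27,0x26,0x2a] = 29 b9 fe 18

#0 dst[0x0a+2] := {0xec,0x18}
#1 dst[0x0f+2] := {0x29,0x18}
#2 dst[0x24+7] := {0xec,0x18,0xfe,0xb9,0x99,0x29,0x18}
query mem[0x0f]=0x29, mem[0x27]=0xb9, mem[0x26]=0xfe, mem[0x2a]=0x18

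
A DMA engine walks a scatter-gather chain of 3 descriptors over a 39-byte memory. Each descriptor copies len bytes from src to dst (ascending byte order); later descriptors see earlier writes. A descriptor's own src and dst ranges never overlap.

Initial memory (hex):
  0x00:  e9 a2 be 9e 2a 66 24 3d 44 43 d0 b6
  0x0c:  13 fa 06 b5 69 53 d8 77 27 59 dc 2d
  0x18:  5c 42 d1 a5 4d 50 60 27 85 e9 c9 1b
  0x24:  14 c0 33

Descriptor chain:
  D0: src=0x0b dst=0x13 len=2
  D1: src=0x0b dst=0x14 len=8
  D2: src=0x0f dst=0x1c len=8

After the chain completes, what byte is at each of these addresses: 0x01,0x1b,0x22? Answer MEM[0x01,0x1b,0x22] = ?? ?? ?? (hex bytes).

#0 dst[0x13+2] := {0xb6,0x13}
#1 dst[0x14+8] := {0xb6,0x13,0xfa,0x06,0xb5,0x69,0x53,0xd8}
#2 dst[0x1c+8] := {0xb5,0x69,0x53,0xd8,0xb6,0xb6,0x13,0xfa}
query mem[0x01]=0xa2, mem[0x1b]=0xd8, mem[0x22]=0x13

MEM[0x01,0x1b,0x22] = a2 d8 13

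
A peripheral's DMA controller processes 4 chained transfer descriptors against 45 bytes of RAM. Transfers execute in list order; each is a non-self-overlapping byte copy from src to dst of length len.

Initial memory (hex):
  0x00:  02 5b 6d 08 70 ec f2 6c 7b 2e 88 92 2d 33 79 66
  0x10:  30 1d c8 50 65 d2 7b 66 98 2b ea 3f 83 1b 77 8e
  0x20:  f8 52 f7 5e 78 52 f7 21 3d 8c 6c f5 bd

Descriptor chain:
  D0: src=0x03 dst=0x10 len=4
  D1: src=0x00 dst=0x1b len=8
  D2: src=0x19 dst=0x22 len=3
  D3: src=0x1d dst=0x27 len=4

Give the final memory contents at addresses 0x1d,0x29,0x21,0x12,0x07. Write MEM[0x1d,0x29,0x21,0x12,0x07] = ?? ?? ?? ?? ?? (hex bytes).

D0: mem[0x10..0x13] <- [08 70 ec f2]
D1: mem[0x1b..0x22] <- [02 5b 6d 08 70 ec f2 6c]
D2: mem[0x22..0x24] <- [2b ea 02]
D3: mem[0x27..0x2a] <- [6d 08 70 ec]
query mem[0x1d]=0x6d, mem[0x29]=0x70, mem[0x21]=0xf2, mem[0x12]=0xec, mem[0x07]=0x6c

MEM[0x1d,0x29,0x21,0x12,0x07] = 6d 70 f2 ec 6c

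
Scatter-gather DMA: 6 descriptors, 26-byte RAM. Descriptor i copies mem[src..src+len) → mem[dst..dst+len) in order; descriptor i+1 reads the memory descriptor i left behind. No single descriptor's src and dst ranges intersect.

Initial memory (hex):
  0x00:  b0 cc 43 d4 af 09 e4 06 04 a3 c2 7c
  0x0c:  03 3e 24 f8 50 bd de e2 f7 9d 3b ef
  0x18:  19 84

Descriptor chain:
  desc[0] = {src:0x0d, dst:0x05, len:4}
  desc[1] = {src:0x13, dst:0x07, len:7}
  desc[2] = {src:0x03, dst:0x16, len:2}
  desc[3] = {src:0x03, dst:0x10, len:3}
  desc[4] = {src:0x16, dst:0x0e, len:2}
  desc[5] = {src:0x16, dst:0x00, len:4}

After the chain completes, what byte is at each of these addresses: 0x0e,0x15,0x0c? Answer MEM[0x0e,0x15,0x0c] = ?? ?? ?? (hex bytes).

  after D0: wrote 4B at 0x05 = 3e24f850
  after D1: wrote 7B at 0x07 = e2f79d3bef1984
  after D2: wrote 2B at 0x16 = d4af
  after D3: wrote 3B at 0x10 = d4af3e
  after D4: wrote 2B at 0x0e = d4af
  after D5: wrote 4B at 0x00 = d4af1984
query mem[0x0e]=0xd4, mem[0x15]=0x9d, mem[0x0c]=0x19

MEM[0x0e,0x15,0x0c] = d4 9d 19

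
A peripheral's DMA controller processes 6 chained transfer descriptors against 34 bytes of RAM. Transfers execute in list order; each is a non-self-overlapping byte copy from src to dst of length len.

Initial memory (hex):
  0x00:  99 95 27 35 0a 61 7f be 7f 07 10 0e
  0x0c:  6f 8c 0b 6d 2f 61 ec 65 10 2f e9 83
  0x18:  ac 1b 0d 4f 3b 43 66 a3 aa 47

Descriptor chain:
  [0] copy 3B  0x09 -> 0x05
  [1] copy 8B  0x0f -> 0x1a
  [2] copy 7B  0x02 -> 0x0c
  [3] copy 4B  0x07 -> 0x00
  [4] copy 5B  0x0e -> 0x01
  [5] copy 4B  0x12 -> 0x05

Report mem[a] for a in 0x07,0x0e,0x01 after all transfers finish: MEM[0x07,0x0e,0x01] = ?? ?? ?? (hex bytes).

D0: mem[0x05..0x07] <- [07 10 0e]
D1: mem[0x1a..0x21] <- [6d 2f 61 ec 65 10 2f e9]
D2: mem[0x0c..0x12] <- [27 35 0a 07 10 0e 7f]
D3: mem[0x00..0x03] <- [0e 7f 07 10]
D4: mem[0x01..0x05] <- [0a 07 10 0e 7f]
D5: mem[0x05..0x08] <- [7f 65 10 2f]
query mem[0x07]=0x10, mem[0x0e]=0x0a, mem[0x01]=0x0a

MEM[0x07,0x0e,0x01] = 10 0a 0a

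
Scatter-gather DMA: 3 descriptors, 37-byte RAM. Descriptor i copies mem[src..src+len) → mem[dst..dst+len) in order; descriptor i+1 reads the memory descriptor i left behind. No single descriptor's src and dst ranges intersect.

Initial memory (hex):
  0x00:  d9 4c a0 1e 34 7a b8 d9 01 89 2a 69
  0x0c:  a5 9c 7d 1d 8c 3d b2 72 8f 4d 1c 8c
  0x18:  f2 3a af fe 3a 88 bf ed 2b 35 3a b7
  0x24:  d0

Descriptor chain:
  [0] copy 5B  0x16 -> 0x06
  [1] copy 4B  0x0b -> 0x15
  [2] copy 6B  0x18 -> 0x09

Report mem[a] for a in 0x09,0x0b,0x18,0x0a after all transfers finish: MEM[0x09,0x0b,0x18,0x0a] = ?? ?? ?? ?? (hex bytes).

MEM[0x09,0x0b,0x18,0x0a] = 7d af 7d 3a

[0] 0x16->0x06 len=5 : 1c 8c f2 3a af
[1] 0x0b->0x15 len=4 : 69 a5 9c 7d
[2] 0x18->0x09 len=6 : 7d 3a af fe 3a 88
query mem[0x09]=0x7d, mem[0x0b]=0xaf, mem[0x18]=0x7d, mem[0x0a]=0x3a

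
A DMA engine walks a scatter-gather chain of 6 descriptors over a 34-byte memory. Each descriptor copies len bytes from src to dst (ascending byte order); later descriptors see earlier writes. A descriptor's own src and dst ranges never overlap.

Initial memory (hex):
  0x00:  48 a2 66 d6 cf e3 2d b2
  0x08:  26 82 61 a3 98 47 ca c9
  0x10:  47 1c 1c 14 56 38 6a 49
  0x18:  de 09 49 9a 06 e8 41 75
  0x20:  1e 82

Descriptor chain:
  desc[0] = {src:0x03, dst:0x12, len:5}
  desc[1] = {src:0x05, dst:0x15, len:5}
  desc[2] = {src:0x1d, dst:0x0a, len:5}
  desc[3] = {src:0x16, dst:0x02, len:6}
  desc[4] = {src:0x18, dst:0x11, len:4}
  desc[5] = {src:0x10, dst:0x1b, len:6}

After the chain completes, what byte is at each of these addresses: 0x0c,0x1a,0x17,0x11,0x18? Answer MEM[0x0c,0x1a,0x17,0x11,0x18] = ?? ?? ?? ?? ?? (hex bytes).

MEM[0x0c,0x1a,0x17,0x11,0x18] = 75 49 b2 26 26

D0: mem[0x12..0x16] <- [d6 cf e3 2d b2]
D1: mem[0x15..0x19] <- [e3 2d b2 26 82]
D2: mem[0x0a..0x0e] <- [e8 41 75 1e 82]
D3: mem[0x02..0x07] <- [2d b2 26 82 49 9a]
D4: mem[0x11..0x14] <- [26 82 49 9a]
D5: mem[0x1b..0x20] <- [47 26 82 49 9a e3]
query mem[0x0c]=0x75, mem[0x1a]=0x49, mem[0x17]=0xb2, mem[0x11]=0x26, mem[0x18]=0x26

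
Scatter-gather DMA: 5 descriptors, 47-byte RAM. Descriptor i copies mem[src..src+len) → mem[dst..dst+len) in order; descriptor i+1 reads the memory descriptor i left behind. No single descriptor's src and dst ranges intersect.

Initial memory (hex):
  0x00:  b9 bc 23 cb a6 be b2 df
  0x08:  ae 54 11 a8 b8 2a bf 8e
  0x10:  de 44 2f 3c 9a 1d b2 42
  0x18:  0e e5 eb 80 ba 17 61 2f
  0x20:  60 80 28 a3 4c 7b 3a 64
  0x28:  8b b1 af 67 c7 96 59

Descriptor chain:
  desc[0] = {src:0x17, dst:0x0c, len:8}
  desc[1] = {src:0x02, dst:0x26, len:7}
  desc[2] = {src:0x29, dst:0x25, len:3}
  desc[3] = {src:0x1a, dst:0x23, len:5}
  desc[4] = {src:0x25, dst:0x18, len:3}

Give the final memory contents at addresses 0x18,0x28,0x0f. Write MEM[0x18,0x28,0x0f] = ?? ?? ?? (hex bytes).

D0: mem[0x0c..0x13] <- [42 0e e5 eb 80 ba 17 61]
D1: mem[0x26..0x2c] <- [23 cb a6 be b2 df ae]
D2: mem[0x25..0x27] <- [be b2 df]
D3: mem[0x23..0x27] <- [eb 80 ba 17 61]
D4: mem[0x18..0x1a] <- [ba 17 61]
query mem[0x18]=0xba, mem[0x28]=0xa6, mem[0x0f]=0xeb

MEM[0x18,0x28,0x0f] = ba a6 eb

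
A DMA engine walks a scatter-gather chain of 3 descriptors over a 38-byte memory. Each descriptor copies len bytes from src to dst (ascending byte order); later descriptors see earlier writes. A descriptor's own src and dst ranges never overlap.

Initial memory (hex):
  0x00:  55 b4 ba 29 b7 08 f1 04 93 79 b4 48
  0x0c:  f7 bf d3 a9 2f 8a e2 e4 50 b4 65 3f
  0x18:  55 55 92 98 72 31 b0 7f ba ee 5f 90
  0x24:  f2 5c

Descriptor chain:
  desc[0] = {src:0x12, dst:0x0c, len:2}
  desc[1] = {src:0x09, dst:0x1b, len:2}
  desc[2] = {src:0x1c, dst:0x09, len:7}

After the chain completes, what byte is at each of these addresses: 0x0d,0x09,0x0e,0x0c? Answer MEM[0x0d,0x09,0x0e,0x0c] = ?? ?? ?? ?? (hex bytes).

MEM[0x0d,0x09,0x0e,0x0c] = ba b4 ee 7f

#0 dst[0x0c+2] := {0xe2,0xe4}
#1 dst[0x1b+2] := {0x79,0xb4}
#2 dst[0x09+7] := {0xb4,0x31,0xb0,0x7f,0xba,0xee,0x5f}
query mem[0x0d]=0xba, mem[0x09]=0xb4, mem[0x0e]=0xee, mem[0x0c]=0x7f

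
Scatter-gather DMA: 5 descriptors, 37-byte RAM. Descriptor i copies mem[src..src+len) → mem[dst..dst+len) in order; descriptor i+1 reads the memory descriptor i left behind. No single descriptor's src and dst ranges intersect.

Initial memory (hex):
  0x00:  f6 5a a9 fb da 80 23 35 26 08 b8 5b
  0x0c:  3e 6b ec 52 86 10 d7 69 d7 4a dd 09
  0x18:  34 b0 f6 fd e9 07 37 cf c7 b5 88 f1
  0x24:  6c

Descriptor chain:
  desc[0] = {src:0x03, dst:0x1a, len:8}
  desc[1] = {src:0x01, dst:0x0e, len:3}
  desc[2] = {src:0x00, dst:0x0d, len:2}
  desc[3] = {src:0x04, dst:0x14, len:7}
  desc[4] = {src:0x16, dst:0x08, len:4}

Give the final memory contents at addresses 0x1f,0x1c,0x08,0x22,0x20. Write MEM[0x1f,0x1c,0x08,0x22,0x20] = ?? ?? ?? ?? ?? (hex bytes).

MEM[0x1f,0x1c,0x08,0x22,0x20] = 26 80 23 88 08

#0 dst[0x1a+8] := {0xfb,0xda,0x80,0x23,0x35,0x26,0x08,0xb8}
#1 dst[0x0e+3] := {0x5a,0xa9,0xfb}
#2 dst[0x0d+2] := {0xf6,0x5a}
#3 dst[0x14+7] := {0xda,0x80,0x23,0x35,0x26,0x08,0xb8}
#4 dst[0x08+4] := {0x23,0x35,0x26,0x08}
query mem[0x1f]=0x26, mem[0x1c]=0x80, mem[0x08]=0x23, mem[0x22]=0x88, mem[0x20]=0x08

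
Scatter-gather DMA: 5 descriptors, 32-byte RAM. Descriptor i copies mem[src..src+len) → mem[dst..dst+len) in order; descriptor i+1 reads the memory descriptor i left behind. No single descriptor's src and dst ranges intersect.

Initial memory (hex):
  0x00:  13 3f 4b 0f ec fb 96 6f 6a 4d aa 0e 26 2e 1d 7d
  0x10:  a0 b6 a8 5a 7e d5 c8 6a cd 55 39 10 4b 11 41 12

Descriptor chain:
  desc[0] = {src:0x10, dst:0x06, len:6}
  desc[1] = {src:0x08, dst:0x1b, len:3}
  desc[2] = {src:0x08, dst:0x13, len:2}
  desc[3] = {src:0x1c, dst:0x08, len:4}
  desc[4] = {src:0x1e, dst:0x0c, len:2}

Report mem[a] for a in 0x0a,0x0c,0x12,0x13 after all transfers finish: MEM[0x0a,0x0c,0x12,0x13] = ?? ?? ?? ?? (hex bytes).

D0: mem[0x06..0x0b] <- [a0 b6 a8 5a 7e d5]
D1: mem[0x1b..0x1d] <- [a8 5a 7e]
D2: mem[0x13..0x14] <- [a8 5a]
D3: mem[0x08..0x0b] <- [5a 7e 41 12]
D4: mem[0x0c..0x0d] <- [41 12]
query mem[0x0a]=0x41, mem[0x0c]=0x41, mem[0x12]=0xa8, mem[0x13]=0xa8

MEM[0x0a,0x0c,0x12,0x13] = 41 41 a8 a8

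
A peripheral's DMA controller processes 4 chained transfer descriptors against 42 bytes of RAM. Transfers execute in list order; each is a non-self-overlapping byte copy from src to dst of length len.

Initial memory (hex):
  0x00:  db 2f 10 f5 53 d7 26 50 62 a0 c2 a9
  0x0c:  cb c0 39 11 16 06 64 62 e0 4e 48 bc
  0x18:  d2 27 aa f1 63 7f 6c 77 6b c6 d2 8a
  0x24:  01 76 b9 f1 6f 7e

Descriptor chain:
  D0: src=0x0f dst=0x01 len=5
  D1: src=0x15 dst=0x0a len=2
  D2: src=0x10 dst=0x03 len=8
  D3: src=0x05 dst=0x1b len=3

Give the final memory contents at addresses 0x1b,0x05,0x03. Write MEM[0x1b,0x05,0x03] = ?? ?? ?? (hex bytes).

MEM[0x1b,0x05,0x03] = 64 64 16

  after D0: wrote 5B at 0x01 = 1116066462
  after D1: wrote 2B at 0x0a = 4e48
  after D2: wrote 8B at 0x03 = 16066462e04e48bc
  after D3: wrote 3B at 0x1b = 6462e0
query mem[0x1b]=0x64, mem[0x05]=0x64, mem[0x03]=0x16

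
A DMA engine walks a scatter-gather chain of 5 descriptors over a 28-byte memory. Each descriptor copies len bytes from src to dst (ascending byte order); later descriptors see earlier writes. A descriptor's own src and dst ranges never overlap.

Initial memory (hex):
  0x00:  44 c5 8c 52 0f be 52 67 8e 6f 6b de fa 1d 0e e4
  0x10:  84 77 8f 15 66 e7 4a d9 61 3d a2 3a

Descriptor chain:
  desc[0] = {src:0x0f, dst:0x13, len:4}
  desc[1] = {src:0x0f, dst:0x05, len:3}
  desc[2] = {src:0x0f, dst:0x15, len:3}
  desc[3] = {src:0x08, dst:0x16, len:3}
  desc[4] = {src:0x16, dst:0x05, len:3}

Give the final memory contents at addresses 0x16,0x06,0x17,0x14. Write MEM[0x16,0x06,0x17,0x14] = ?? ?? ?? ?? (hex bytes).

MEM[0x16,0x06,0x17,0x14] = 8e 6f 6f 84

  after D0: wrote 4B at 0x13 = e484778f
  after D1: wrote 3B at 0x05 = e48477
  after D2: wrote 3B at 0x15 = e48477
  after D3: wrote 3B at 0x16 = 8e6f6b
  after D4: wrote 3B at 0x05 = 8e6f6b
query mem[0x16]=0x8e, mem[0x06]=0x6f, mem[0x17]=0x6f, mem[0x14]=0x84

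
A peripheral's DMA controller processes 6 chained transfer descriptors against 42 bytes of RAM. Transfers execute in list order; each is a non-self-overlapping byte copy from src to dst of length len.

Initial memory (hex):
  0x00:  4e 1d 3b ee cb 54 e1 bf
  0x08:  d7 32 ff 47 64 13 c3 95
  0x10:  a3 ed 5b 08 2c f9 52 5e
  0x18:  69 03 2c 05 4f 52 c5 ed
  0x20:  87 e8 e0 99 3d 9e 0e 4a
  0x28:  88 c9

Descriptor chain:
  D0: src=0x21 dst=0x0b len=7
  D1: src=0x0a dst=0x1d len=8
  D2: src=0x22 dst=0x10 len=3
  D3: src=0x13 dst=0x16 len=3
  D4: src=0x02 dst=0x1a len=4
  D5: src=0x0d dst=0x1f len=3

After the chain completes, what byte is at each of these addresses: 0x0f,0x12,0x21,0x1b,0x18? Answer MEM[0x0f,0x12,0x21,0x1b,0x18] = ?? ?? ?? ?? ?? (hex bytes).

MEM[0x0f,0x12,0x21,0x1b,0x18] = 9e 4a 9e ee f9

D0: mem[0x0b..0x11] <- [e8 e0 99 3d 9e 0e 4a]
D1: mem[0x1d..0x24] <- [ff e8 e0 99 3d 9e 0e 4a]
D2: mem[0x10..0x12] <- [9e 0e 4a]
D3: mem[0x16..0x18] <- [08 2c f9]
D4: mem[0x1a..0x1d] <- [3b ee cb 54]
D5: mem[0x1f..0x21] <- [99 3d 9e]
query mem[0x0f]=0x9e, mem[0x12]=0x4a, mem[0x21]=0x9e, mem[0x1b]=0xee, mem[0x18]=0xf9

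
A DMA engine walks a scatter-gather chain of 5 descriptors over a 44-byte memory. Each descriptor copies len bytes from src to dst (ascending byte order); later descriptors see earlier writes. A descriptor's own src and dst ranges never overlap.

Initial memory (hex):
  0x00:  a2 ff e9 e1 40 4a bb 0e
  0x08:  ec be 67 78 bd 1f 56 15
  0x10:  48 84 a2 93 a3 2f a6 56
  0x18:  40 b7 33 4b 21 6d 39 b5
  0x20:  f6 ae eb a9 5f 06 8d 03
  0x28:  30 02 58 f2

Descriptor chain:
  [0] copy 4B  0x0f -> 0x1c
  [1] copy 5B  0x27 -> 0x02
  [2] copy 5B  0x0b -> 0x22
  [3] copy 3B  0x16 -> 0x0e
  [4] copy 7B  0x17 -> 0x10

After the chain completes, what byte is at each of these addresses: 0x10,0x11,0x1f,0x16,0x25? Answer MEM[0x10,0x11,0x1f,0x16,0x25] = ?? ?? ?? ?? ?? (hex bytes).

#0 dst[0x1c+4] := {0x15,0x48,0x84,0xa2}
#1 dst[0x02+5] := {0x03,0x30,0x02,0x58,0xf2}
#2 dst[0x22+5] := {0x78,0xbd,0x1f,0x56,0x15}
#3 dst[0x0e+3] := {0xa6,0x56,0x40}
#4 dst[0x10+7] := {0x56,0x40,0xb7,0x33,0x4b,0x15,0x48}
query mem[0x10]=0x56, mem[0x11]=0x40, mem[0x1f]=0xa2, mem[0x16]=0x48, mem[0x25]=0x56

MEM[0x10,0x11,0x1f,0x16,0x25] = 56 40 a2 48 56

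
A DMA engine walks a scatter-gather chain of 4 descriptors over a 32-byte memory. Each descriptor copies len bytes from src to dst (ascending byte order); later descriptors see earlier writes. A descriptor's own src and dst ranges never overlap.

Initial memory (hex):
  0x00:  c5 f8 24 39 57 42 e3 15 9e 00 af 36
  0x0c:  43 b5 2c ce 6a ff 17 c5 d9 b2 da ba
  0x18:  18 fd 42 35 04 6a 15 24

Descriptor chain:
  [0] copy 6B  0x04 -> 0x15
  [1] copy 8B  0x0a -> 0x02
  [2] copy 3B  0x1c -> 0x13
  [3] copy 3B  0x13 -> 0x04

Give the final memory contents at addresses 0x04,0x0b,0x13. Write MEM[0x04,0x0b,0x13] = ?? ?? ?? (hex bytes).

[0] 0x04->0x15 len=6 : 57 42 e3 15 9e 00
[1] 0x0a->0x02 len=8 : af 36 43 b5 2c ce 6a ff
[2] 0x1c->0x13 len=3 : 04 6a 15
[3] 0x13->0x04 len=3 : 04 6a 15
query mem[0x04]=0x04, mem[0x0b]=0x36, mem[0x13]=0x04

MEM[0x04,0x0b,0x13] = 04 36 04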